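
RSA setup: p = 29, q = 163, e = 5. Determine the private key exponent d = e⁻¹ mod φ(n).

φ(n) = (p−1)(q−1) = 28·162 = 4536.
Need d with 5·d ≡ 1 (mod 4536). Apply the extended Euclidean algorithm:
4536 = 907*5 + 1
5 = 5*1 + 0
Back-substitute:
1 = 4536 − 907·5
So 5·(-907) ≡ 1 (mod 4536), hence d ≡ -907 ≡ 3629 (mod 4536).

3629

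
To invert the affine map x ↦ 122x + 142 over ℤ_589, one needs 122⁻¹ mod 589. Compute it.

449

Extended Euclidean algorithm:
589 = 4·122 + 101
122 = 1·101 + 21
101 = 4·21 + 17
21 = 1·17 + 4
17 = 4·4 + 1
4 = 4·1 + 0
The gcd is 1. Working backward:
1 = 17 − 4·4
1 = −4·21 + 5·17
1 = 5·101 − 24·21
1 = −24·122 + 29·101
1 = 29·589 − 140·122
Thus 122·(-140) ≡ 1 (mod 589); reducing, -140 mod 589 = 449.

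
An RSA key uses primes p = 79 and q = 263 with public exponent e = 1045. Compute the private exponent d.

5065

φ(n) = (p−1)(q−1) = 78·262 = 20436.
Need d with 1045·d ≡ 1 (mod 20436). Apply the extended Euclidean algorithm:
20436 = 19·1045 + 581
1045 = 1·581 + 464
581 = 1·464 + 117
464 = 3·117 + 113
117 = 1·113 + 4
113 = 28·4 + 1
4 = 4·1 + 0
Back-substitute:
1 = 113 − 28·4
1 = −28·117 + 29·113
1 = 29·464 − 115·117
1 = −115·581 + 144·464
1 = 144·1045 − 259·581
1 = −259·20436 + 5065·1045
So 1045·5065 ≡ 1 (mod 20436), hence d = 5065.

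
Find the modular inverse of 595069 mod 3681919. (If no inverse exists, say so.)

2545000

gcd(3681919, 595069) by repeated division:
3681919 = 6×595069 + 111505
595069 = 5×111505 + 37544
111505 = 2×37544 + 36417
37544 = 1×36417 + 1127
36417 = 32×1127 + 353
1127 = 3×353 + 68
353 = 5×68 + 13
68 = 5×13 + 3
13 = 4×3 + 1
3 = 3×1 + 0
The gcd is 1. Working backward:
1 = 13 − 4·3
1 = −4·68 + 21·13
1 = 21·353 − 109·68
1 = −109·1127 + 348·353
1 = 348·36417 − 11245·1127
1 = −11245·37544 + 11593·36417
1 = 11593·111505 − 34431·37544
1 = −34431·595069 + 183748·111505
1 = 183748·3681919 − 1136919·595069
Hence 595069⁻¹ ≡ -1136919 ≡ 2545000 (mod 3681919).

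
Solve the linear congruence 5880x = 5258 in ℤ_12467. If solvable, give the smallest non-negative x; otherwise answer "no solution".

gcd(5880, 12467):
12467 = 2×5880 + 707
5880 = 8×707 + 224
707 = 3×224 + 35
224 = 6×35 + 14
35 = 2×14 + 7
14 = 2×7 + 0
gcd = 7, but 7 ∤ 5258, so the congruence has no solution.

no solution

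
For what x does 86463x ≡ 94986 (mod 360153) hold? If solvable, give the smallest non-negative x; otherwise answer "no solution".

33216

First find gcd(86463, 360153):
360153 = 4*86463 + 14301
86463 = 6*14301 + 657
14301 = 21*657 + 504
657 = 1*504 + 153
504 = 3*153 + 45
153 = 3*45 + 18
45 = 2*18 + 9
18 = 2*9 + 0
gcd = 9 and 9 | 94986, so solutions exist. Divide through by 9: 9607x ≡ 10554 (mod 40017).
Now find 9607⁻¹ mod 40017:
40017 = 4×9607 + 1589
9607 = 6×1589 + 73
1589 = 21×73 + 56
73 = 1×56 + 17
56 = 3×17 + 5
17 = 3×5 + 2
5 = 2×2 + 1
2 = 2×1 + 0
Back-substitute:
1 = 5 − 2·2
1 = −2·17 + 7·5
1 = 7·56 − 23·17
1 = −23·73 + 30·56
1 = 30·1589 − 653·73
1 = −653·9607 + 3948·1589
1 = 3948·40017 − 16445·9607
So 9607·(-16445) ≡ 1 (mod 40017), i.e. 9607⁻¹ ≡ 23572.
Then x ≡ 23572·10554 ≡ 33216 (mod 40017); the smallest non-negative solution is x = 33216.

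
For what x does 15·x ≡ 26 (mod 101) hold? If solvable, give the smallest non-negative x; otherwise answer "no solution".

First find gcd(15, 101):
101 = 6*15 + 11
15 = 1*11 + 4
11 = 2*4 + 3
4 = 1*3 + 1
3 = 3*1 + 0
gcd = 1, so a unique solution mod 101 exists.
Back-substitute for the Bézout coefficients:
1 = 4 − 3
1 = −11 + 3·4
1 = 3·15 − 4·11
1 = −4·101 + 27·15
So 15·(27) ≡ 1 (mod 101), giving 15⁻¹ ≡ 27.
x ≡ 15⁻¹·26 ≡ 27·26 ≡ 96 (mod 101).

96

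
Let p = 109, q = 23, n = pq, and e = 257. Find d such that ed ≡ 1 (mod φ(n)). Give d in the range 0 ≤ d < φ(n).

φ(n) = (p−1)(q−1) = 108·22 = 2376.
Need d with 257·d ≡ 1 (mod 2376). Apply the extended Euclidean algorithm:
2376 = 9×257 + 63
257 = 4×63 + 5
63 = 12×5 + 3
5 = 1×3 + 2
3 = 1×2 + 1
2 = 2×1 + 0
Back-substitute:
1 = 3 − 2
1 = −5 + 2·3
1 = 2·63 − 25·5
1 = −25·257 + 102·63
1 = 102·2376 − 943·257
So 257·(-943) ≡ 1 (mod 2376), hence d ≡ -943 ≡ 1433 (mod 2376).

1433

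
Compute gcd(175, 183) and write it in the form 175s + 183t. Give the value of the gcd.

1

Euclidean algorithm:
183 = 1×175 + 8
175 = 21×8 + 7
8 = 1×7 + 1
7 = 7×1 + 0
gcd(175, 183) = 1.
Working backward:
1 = 8 − 7
1 = −175 + 22·8
1 = 22·183 − 23·175
So 1 = (22)·183 + (-23)·175.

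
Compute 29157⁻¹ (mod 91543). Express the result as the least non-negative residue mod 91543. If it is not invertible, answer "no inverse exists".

14860

gcd(91543, 29157) by repeated division:
91543 = 3*29157 + 4072
29157 = 7*4072 + 653
4072 = 6*653 + 154
653 = 4*154 + 37
154 = 4*37 + 6
37 = 6*6 + 1
6 = 6*1 + 0
Since gcd(29157, 91543) = 1, back-substitute to write 1 as a combination:
1 = 37 − 6·6
1 = −6·154 + 25·37
1 = 25·653 − 106·154
1 = −106·4072 + 661·653
1 = 661·29157 − 4733·4072
1 = −4733·91543 + 14860·29157
So 29157·14860 ≡ 1 (mod 91543).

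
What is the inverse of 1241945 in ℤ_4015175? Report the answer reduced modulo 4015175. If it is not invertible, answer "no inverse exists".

Euclidean algorithm on 4015175, 1241945:
4015175 = 3·1241945 + 289340
1241945 = 4·289340 + 84585
289340 = 3·84585 + 35585
84585 = 2·35585 + 13415
35585 = 2·13415 + 8755
13415 = 1·8755 + 4660
8755 = 1·4660 + 4095
4660 = 1·4095 + 565
4095 = 7·565 + 140
565 = 4·140 + 5
140 = 28·5 + 0
gcd(1241945, 4015175) = 5 ≠ 1, so 1241945 has no multiplicative inverse modulo 4015175.

no inverse exists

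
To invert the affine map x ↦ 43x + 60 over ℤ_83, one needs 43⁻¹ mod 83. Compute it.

Extended Euclidean algorithm:
83 = 1×43 + 40
43 = 1×40 + 3
40 = 13×3 + 1
3 = 3×1 + 0
The gcd is 1. Working backward:
1 = 40 − 13·3
1 = −13·43 + 14·40
1 = 14·83 − 27·43
So 43·(-27) ≡ 1 (mod 83), and -27 ≡ 56 (mod 83).

56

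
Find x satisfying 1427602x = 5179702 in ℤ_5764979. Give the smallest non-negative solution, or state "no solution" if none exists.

First find gcd(1427602, 5764979):
5764979 = 4×1427602 + 54571
1427602 = 26×54571 + 8756
54571 = 6×8756 + 2035
8756 = 4×2035 + 616
2035 = 3×616 + 187
616 = 3×187 + 55
187 = 3×55 + 22
55 = 2×22 + 11
22 = 2×11 + 0
gcd = 11 and 11 | 5179702, so solutions exist. Divide through by 11: 129782x ≡ 470882 (mod 524089).
Now find 129782⁻¹ mod 524089:
524089 = 4*129782 + 4961
129782 = 26*4961 + 796
4961 = 6*796 + 185
796 = 4*185 + 56
185 = 3*56 + 17
56 = 3*17 + 5
17 = 3*5 + 2
5 = 2*2 + 1
2 = 2*1 + 0
Back-substitute:
1 = 5 − 2·2
1 = −2·17 + 7·5
1 = 7·56 − 23·17
1 = −23·185 + 76·56
1 = 76·796 − 327·185
1 = −327·4961 + 2038·796
1 = 2038·129782 − 53315·4961
1 = −53315·524089 + 215298·129782
So 129782⁻¹ ≡ 215298 (mod 524089).
Then x ≡ 215298·470882 ≡ 176676 (mod 524089); the smallest non-negative solution is x = 176676.

176676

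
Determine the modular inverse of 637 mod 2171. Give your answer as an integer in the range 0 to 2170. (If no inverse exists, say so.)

no inverse exists

Compute gcd(637, 2171):
2171 = 3·637 + 260
637 = 2·260 + 117
260 = 2·117 + 26
117 = 4·26 + 13
26 = 2·13 + 0
The gcd is 13, not 1, hence no inverse exists.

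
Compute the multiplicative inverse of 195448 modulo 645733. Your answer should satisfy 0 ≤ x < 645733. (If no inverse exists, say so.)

no inverse exists

Compute gcd(195448, 645733):
645733 = 3·195448 + 59389
195448 = 3·59389 + 17281
59389 = 3·17281 + 7546
17281 = 2·7546 + 2189
7546 = 3·2189 + 979
2189 = 2·979 + 231
979 = 4·231 + 55
231 = 4·55 + 11
55 = 5·11 + 0
The gcd is 11, not 1, hence no inverse exists.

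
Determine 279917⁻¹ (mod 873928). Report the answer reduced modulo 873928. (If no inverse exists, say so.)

Compute gcd(279917, 873928):
873928 = 3*279917 + 34177
279917 = 8*34177 + 6501
34177 = 5*6501 + 1672
6501 = 3*1672 + 1485
1672 = 1*1485 + 187
1485 = 7*187 + 176
187 = 1*176 + 11
176 = 16*11 + 0
gcd(279917, 873928) = 11 ≠ 1, so 279917 has no multiplicative inverse modulo 873928.

no inverse exists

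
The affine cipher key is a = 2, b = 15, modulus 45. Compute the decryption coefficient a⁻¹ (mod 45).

Apply the Euclidean algorithm to 45 and 2:
45 = 22*2 + 1
2 = 2*1 + 0
gcd = 1, so the inverse exists. Back-substitute:
1 = 45 − 22·2
Thus 2·(-22) ≡ 1 (mod 45); reducing, -22 mod 45 = 23.

23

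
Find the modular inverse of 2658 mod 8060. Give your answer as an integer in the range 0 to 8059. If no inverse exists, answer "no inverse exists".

Euclidean algorithm on 8060, 2658:
8060 = 3·2658 + 86
2658 = 30·86 + 78
86 = 1·78 + 8
78 = 9·8 + 6
8 = 1·6 + 2
6 = 3·2 + 0
gcd(2658, 8060) = 2 ≠ 1, so 2658 has no multiplicative inverse modulo 8060.

no inverse exists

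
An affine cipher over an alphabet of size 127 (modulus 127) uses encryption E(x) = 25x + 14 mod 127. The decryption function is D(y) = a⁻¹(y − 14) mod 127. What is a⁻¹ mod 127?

61

Run Euclid on (127, 25):
127 = 5×25 + 2
25 = 12×2 + 1
2 = 2×1 + 0
The gcd is 1. Working backward:
1 = 25 − 12·2
1 = −12·127 + 61·25
So 25·61 ≡ 1 (mod 127).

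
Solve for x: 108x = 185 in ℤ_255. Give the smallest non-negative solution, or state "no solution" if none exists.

no solution

gcd(108, 255):
255 = 2×108 + 39
108 = 2×39 + 30
39 = 1×30 + 9
30 = 3×9 + 3
9 = 3×3 + 0
gcd = 3, but 3 ∤ 185, so the congruence has no solution.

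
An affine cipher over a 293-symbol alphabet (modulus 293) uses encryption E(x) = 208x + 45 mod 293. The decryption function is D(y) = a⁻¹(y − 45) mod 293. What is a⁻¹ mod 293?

162

Apply the Euclidean algorithm to 293 and 208:
293 = 1*208 + 85
208 = 2*85 + 38
85 = 2*38 + 9
38 = 4*9 + 2
9 = 4*2 + 1
2 = 2*1 + 0
Since gcd(208, 293) = 1, back-substitute to write 1 as a combination:
1 = 9 − 4·2
1 = −4·38 + 17·9
1 = 17·85 − 38·38
1 = −38·208 + 93·85
1 = 93·293 − 131·208
So 208·(-131) ≡ 1 (mod 293), and -131 ≡ 162 (mod 293).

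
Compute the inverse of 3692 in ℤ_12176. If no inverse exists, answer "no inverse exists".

no inverse exists

Compute gcd(3692, 12176):
12176 = 3×3692 + 1100
3692 = 3×1100 + 392
1100 = 2×392 + 316
392 = 1×316 + 76
316 = 4×76 + 12
76 = 6×12 + 4
12 = 3×4 + 0
The gcd is 4, not 1, hence no inverse exists.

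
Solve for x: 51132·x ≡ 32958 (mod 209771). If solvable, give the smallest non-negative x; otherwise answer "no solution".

First find gcd(51132, 209771):
209771 = 4*51132 + 5243
51132 = 9*5243 + 3945
5243 = 1*3945 + 1298
3945 = 3*1298 + 51
1298 = 25*51 + 23
51 = 2*23 + 5
23 = 4*5 + 3
5 = 1*3 + 2
3 = 1*2 + 1
2 = 2*1 + 0
gcd = 1, so a unique solution mod 209771 exists.
Back-substitute for the Bézout coefficients:
1 = 3 − 2
1 = −5 + 2·3
1 = 2·23 − 9·5
1 = −9·51 + 20·23
1 = 20·1298 − 509·51
1 = −509·3945 + 1547·1298
1 = 1547·5243 − 2056·3945
1 = −2056·51132 + 20051·5243
1 = 20051·209771 − 82260·51132
So 51132·(-82260) ≡ 1 (mod 209771), giving 51132⁻¹ ≡ 127511.
x ≡ 51132⁻¹·32958 ≡ 127511·32958 ≡ 165095 (mod 209771).

165095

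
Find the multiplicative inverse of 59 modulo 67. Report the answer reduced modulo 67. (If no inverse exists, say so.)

Run Euclid on (67, 59):
67 = 1·59 + 8
59 = 7·8 + 3
8 = 2·3 + 2
3 = 1·2 + 1
2 = 2·1 + 0
The gcd is 1. Working backward:
1 = 3 − 2
1 = −8 + 3·3
1 = 3·59 − 22·8
1 = −22·67 + 25·59
So 59·25 ≡ 1 (mod 67).

25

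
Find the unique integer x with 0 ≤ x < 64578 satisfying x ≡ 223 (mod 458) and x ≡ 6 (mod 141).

Write x = 223 + 458·k. Then 458·k ≡ 6 − 223 ≡ 65 (mod 141).
Need 458⁻¹ mod 141. Extended Euclid on (141, 35):
141 = 4*35 + 1
35 = 35*1 + 0
Back-substitute:
1 = 141 − 4·35
458⁻¹ ≡ 137 (mod 141), so k ≡ 137·65 ≡ 22 (mod 141).
x = 223 + 458·22 = 10299.

10299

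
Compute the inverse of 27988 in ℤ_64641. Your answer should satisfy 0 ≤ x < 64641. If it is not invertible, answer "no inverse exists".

51862

Apply the Euclidean algorithm to 64641 and 27988:
64641 = 2*27988 + 8665
27988 = 3*8665 + 1993
8665 = 4*1993 + 693
1993 = 2*693 + 607
693 = 1*607 + 86
607 = 7*86 + 5
86 = 17*5 + 1
5 = 5*1 + 0
gcd = 1, so the inverse exists. Back-substitute:
1 = 86 − 17·5
1 = −17·607 + 120·86
1 = 120·693 − 137·607
1 = −137·1993 + 394·693
1 = 394·8665 − 1713·1993
1 = −1713·27988 + 5533·8665
1 = 5533·64641 − 12779·27988
Hence 27988⁻¹ ≡ -12779 ≡ 51862 (mod 64641).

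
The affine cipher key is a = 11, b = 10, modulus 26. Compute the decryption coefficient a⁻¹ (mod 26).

19

gcd(26, 11) by repeated division:
26 = 2·11 + 4
11 = 2·4 + 3
4 = 1·3 + 1
3 = 3·1 + 0
The gcd is 1. Working backward:
1 = 4 − 3
1 = −11 + 3·4
1 = 3·26 − 7·11
Hence 11⁻¹ ≡ -7 ≡ 19 (mod 26).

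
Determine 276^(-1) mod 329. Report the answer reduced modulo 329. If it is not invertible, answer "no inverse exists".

Apply the Euclidean algorithm to 329 and 276:
329 = 1*276 + 53
276 = 5*53 + 11
53 = 4*11 + 9
11 = 1*9 + 2
9 = 4*2 + 1
2 = 2*1 + 0
Since gcd(276, 329) = 1, back-substitute to write 1 as a combination:
1 = 9 − 4·2
1 = −4·11 + 5·9
1 = 5·53 − 24·11
1 = −24·276 + 125·53
1 = 125·329 − 149·276
So 276·(-149) ≡ 1 (mod 329), and -149 ≡ 180 (mod 329).

180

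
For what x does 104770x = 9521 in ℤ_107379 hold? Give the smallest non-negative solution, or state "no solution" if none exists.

First find gcd(104770, 107379):
107379 = 1*104770 + 2609
104770 = 40*2609 + 410
2609 = 6*410 + 149
410 = 2*149 + 112
149 = 1*112 + 37
112 = 3*37 + 1
37 = 37*1 + 0
gcd = 1, so a unique solution mod 107379 exists.
Back-substitute for the Bézout coefficients:
1 = 112 − 3·37
1 = −3·149 + 4·112
1 = 4·410 − 11·149
1 = −11·2609 + 70·410
1 = 70·104770 − 2811·2609
1 = −2811·107379 + 2881·104770
So 104770·(2881) ≡ 1 (mod 107379), giving 104770⁻¹ ≡ 2881.
x ≡ 104770⁻¹·9521 ≡ 2881·9521 ≡ 48356 (mod 107379).

48356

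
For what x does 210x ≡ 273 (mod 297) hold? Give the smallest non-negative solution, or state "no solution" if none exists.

31

First find gcd(210, 297):
297 = 1*210 + 87
210 = 2*87 + 36
87 = 2*36 + 15
36 = 2*15 + 6
15 = 2*6 + 3
6 = 2*3 + 0
gcd = 3 and 3 | 273, so solutions exist. Divide through by 3: 70x ≡ 91 (mod 99).
Now find 70⁻¹ mod 99:
99 = 1·70 + 29
70 = 2·29 + 12
29 = 2·12 + 5
12 = 2·5 + 2
5 = 2·2 + 1
2 = 2·1 + 0
Back-substitute:
1 = 5 − 2·2
1 = −2·12 + 5·5
1 = 5·29 − 12·12
1 = −12·70 + 29·29
1 = 29·99 − 41·70
So 70·(-41) ≡ 1 (mod 99), i.e. 70⁻¹ ≡ 58.
Then x ≡ 58·91 ≡ 31 (mod 99); the smallest non-negative solution is x = 31.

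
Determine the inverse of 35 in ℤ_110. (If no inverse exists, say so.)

Compute gcd(35, 110):
110 = 3·35 + 5
35 = 7·5 + 0
Since gcd = 5 > 1, 35 is not a unit mod 110.

no inverse exists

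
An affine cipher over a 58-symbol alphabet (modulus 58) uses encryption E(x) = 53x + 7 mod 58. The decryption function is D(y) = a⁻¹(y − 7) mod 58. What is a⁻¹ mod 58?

Extended Euclidean algorithm:
58 = 1×53 + 5
53 = 10×5 + 3
5 = 1×3 + 2
3 = 1×2 + 1
2 = 2×1 + 0
gcd = 1, so the inverse exists. Back-substitute:
1 = 3 − 2
1 = −5 + 2·3
1 = 2·53 − 21·5
1 = −21·58 + 23·53
So 53·23 ≡ 1 (mod 58).

23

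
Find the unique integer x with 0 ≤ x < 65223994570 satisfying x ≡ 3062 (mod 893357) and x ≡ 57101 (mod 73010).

5973881321

Write x = 3062 + 893357·k. Then 893357·k ≡ 57101 − 3062 ≡ 54039 (mod 73010).
Need 893357⁻¹ mod 73010. Extended Euclid on (73010, 17237):
73010 = 4·17237 + 4062
17237 = 4·4062 + 989
4062 = 4·989 + 106
989 = 9·106 + 35
106 = 3·35 + 1
35 = 35·1 + 0
Back-substitute:
1 = 106 − 3·35
1 = −3·989 + 28·106
1 = 28·4062 − 115·989
1 = −115·17237 + 488·4062
1 = 488·73010 − 2067·17237
893357⁻¹ ≡ 70943 (mod 73010), so k ≡ 70943·54039 ≡ 6687 (mod 73010).
x = 3062 + 893357·6687 = 5973881321.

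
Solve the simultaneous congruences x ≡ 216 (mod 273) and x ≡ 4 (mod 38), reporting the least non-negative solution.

Write x = 216 + 273·k. Then 273·k ≡ 4 − 216 ≡ 16 (mod 38).
Need 273⁻¹ mod 38. Extended Euclid on (38, 7):
38 = 5*7 + 3
7 = 2*3 + 1
3 = 3*1 + 0
Back-substitute:
1 = 7 − 2·3
1 = −2·38 + 11·7
273⁻¹ ≡ 11 (mod 38), so k ≡ 11·16 ≡ 24 (mod 38).
x = 216 + 273·24 = 6768.

6768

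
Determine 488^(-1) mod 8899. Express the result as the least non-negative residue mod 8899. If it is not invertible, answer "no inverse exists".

Run Euclid on (8899, 488):
8899 = 18*488 + 115
488 = 4*115 + 28
115 = 4*28 + 3
28 = 9*3 + 1
3 = 3*1 + 0
The gcd is 1. Working backward:
1 = 28 − 9·3
1 = −9·115 + 37·28
1 = 37·488 − 157·115
1 = −157·8899 + 2863·488
So 488·2863 ≡ 1 (mod 8899).

2863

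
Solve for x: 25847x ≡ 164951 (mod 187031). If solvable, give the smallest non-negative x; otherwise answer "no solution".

First find gcd(25847, 187031):
187031 = 7*25847 + 6102
25847 = 4*6102 + 1439
6102 = 4*1439 + 346
1439 = 4*346 + 55
346 = 6*55 + 16
55 = 3*16 + 7
16 = 2*7 + 2
7 = 3*2 + 1
2 = 2*1 + 0
gcd = 1, so a unique solution mod 187031 exists.
Back-substitute for the Bézout coefficients:
1 = 7 − 3·2
1 = −3·16 + 7·7
1 = 7·55 − 24·16
1 = −24·346 + 151·55
1 = 151·1439 − 628·346
1 = −628·6102 + 2663·1439
1 = 2663·25847 − 11280·6102
1 = −11280·187031 + 81623·25847
So 25847·(81623) ≡ 1 (mod 187031), giving 25847⁻¹ ≡ 81623.
x ≡ 25847⁻¹·164951 ≡ 81623·164951 ≡ 181907 (mod 187031).

181907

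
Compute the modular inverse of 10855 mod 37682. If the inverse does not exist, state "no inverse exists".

Apply the Euclidean algorithm to 37682 and 10855:
37682 = 3·10855 + 5117
10855 = 2·5117 + 621
5117 = 8·621 + 149
621 = 4·149 + 25
149 = 5·25 + 24
25 = 1·24 + 1
24 = 24·1 + 0
The gcd is 1. Working backward:
1 = 25 − 24
1 = −149 + 6·25
1 = 6·621 − 25·149
1 = −25·5117 + 206·621
1 = 206·10855 − 437·5117
1 = −437·37682 + 1517·10855
So 10855·1517 ≡ 1 (mod 37682).

1517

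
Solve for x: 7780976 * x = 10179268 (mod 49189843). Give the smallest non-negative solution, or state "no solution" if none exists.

31378249

First find gcd(7780976, 49189843):
49189843 = 6×7780976 + 2503987
7780976 = 3×2503987 + 269015
2503987 = 9×269015 + 82852
269015 = 3×82852 + 20459
82852 = 4×20459 + 1016
20459 = 20×1016 + 139
1016 = 7×139 + 43
139 = 3×43 + 10
43 = 4×10 + 3
10 = 3×3 + 1
3 = 3×1 + 0
gcd = 1, so a unique solution mod 49189843 exists.
Back-substitute for the Bézout coefficients:
1 = 10 − 3·3
1 = −3·43 + 13·10
1 = 13·139 − 42·43
1 = −42·1016 + 307·139
1 = 307·20459 − 6182·1016
1 = −6182·82852 + 25035·20459
1 = 25035·269015 − 81287·82852
1 = −81287·2503987 + 756618·269015
1 = 756618·7780976 − 2351141·2503987
1 = −2351141·49189843 + 14863464·7780976
So 7780976·(14863464) ≡ 1 (mod 49189843), giving 7780976⁻¹ ≡ 14863464.
x ≡ 7780976⁻¹·10179268 ≡ 14863464·10179268 ≡ 31378249 (mod 49189843).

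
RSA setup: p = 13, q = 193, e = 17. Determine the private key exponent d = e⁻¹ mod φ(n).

φ(n) = (p−1)(q−1) = 12·192 = 2304.
Need d with 17·d ≡ 1 (mod 2304). Apply the extended Euclidean algorithm:
2304 = 135×17 + 9
17 = 1×9 + 8
9 = 1×8 + 1
8 = 8×1 + 0
Back-substitute:
1 = 9 − 8
1 = −17 + 2·9
1 = 2·2304 − 271·17
So 17·(-271) ≡ 1 (mod 2304), hence d ≡ -271 ≡ 2033 (mod 2304).

2033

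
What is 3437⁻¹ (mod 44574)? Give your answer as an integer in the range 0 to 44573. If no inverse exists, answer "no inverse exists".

30827

gcd(44574, 3437) by repeated division:
44574 = 12*3437 + 3330
3437 = 1*3330 + 107
3330 = 31*107 + 13
107 = 8*13 + 3
13 = 4*3 + 1
3 = 3*1 + 0
gcd = 1, so the inverse exists. Back-substitute:
1 = 13 − 4·3
1 = −4·107 + 33·13
1 = 33·3330 − 1027·107
1 = −1027·3437 + 1060·3330
1 = 1060·44574 − 13747·3437
Thus 3437·(-13747) ≡ 1 (mod 44574); reducing, -13747 mod 44574 = 30827.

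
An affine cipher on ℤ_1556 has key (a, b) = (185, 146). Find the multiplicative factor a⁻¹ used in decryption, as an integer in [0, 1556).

1085

Apply the Euclidean algorithm to 1556 and 185:
1556 = 8×185 + 76
185 = 2×76 + 33
76 = 2×33 + 10
33 = 3×10 + 3
10 = 3×3 + 1
3 = 3×1 + 0
Since gcd(185, 1556) = 1, back-substitute to write 1 as a combination:
1 = 10 − 3·3
1 = −3·33 + 10·10
1 = 10·76 − 23·33
1 = −23·185 + 56·76
1 = 56·1556 − 471·185
Hence 185⁻¹ ≡ -471 ≡ 1085 (mod 1556).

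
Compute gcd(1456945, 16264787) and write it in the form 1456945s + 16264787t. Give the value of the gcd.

7

Euclidean algorithm:
16264787 = 11*1456945 + 238392
1456945 = 6*238392 + 26593
238392 = 8*26593 + 25648
26593 = 1*25648 + 945
25648 = 27*945 + 133
945 = 7*133 + 14
133 = 9*14 + 7
14 = 2*7 + 0
gcd(1456945, 16264787) = 7.
Back-substituting:
7 = 133 − 9·14
7 = −9·945 + 64·133
7 = 64·25648 − 1737·945
7 = −1737·26593 + 1801·25648
7 = 1801·238392 − 16145·26593
7 = −16145·1456945 + 98671·238392
7 = 98671·16264787 − 1101526·1456945
So 7 = (98671)·16264787 + (-1101526)·1456945.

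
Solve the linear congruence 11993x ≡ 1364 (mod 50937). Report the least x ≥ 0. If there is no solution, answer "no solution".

First find gcd(11993, 50937):
50937 = 4*11993 + 2965
11993 = 4*2965 + 133
2965 = 22*133 + 39
133 = 3*39 + 16
39 = 2*16 + 7
16 = 2*7 + 2
7 = 3*2 + 1
2 = 2*1 + 0
gcd = 1, so a unique solution mod 50937 exists.
Back-substitute for the Bézout coefficients:
1 = 7 − 3·2
1 = −3·16 + 7·7
1 = 7·39 − 17·16
1 = −17·133 + 58·39
1 = 58·2965 − 1293·133
1 = −1293·11993 + 5230·2965
1 = 5230·50937 − 22213·11993
So 11993·(-22213) ≡ 1 (mod 50937), giving 11993⁻¹ ≡ 28724.
x ≡ 11993⁻¹·1364 ≡ 28724·1364 ≡ 8983 (mod 50937).

8983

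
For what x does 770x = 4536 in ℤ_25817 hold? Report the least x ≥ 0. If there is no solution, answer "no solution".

no solution

gcd(770, 25817):
25817 = 33·770 + 407
770 = 1·407 + 363
407 = 1·363 + 44
363 = 8·44 + 11
44 = 4·11 + 0
gcd = 11, but 11 ∤ 4536, so the congruence has no solution.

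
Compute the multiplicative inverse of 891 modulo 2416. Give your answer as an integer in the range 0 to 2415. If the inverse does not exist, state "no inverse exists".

Run Euclid on (2416, 891):
2416 = 2×891 + 634
891 = 1×634 + 257
634 = 2×257 + 120
257 = 2×120 + 17
120 = 7×17 + 1
17 = 17×1 + 0
Since gcd(891, 2416) = 1, back-substitute to write 1 as a combination:
1 = 120 − 7·17
1 = −7·257 + 15·120
1 = 15·634 − 37·257
1 = −37·891 + 52·634
1 = 52·2416 − 141·891
Hence 891⁻¹ ≡ -141 ≡ 2275 (mod 2416).

2275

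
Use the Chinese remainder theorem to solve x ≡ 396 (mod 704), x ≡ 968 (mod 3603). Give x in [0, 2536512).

159500

Write x = 396 + 704·k. Then 704·k ≡ 968 − 396 ≡ 572 (mod 3603).
Need 704⁻¹ mod 3603. Extended Euclid on (3603, 704):
3603 = 5·704 + 83
704 = 8·83 + 40
83 = 2·40 + 3
40 = 13·3 + 1
3 = 3·1 + 0
Back-substitute:
1 = 40 − 13·3
1 = −13·83 + 27·40
1 = 27·704 − 229·83
1 = −229·3603 + 1172·704
704⁻¹ ≡ 1172 (mod 3603), so k ≡ 1172·572 ≡ 226 (mod 3603).
x = 396 + 704·226 = 159500.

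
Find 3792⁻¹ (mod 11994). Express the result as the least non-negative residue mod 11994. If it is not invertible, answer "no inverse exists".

Compute gcd(3792, 11994):
11994 = 3·3792 + 618
3792 = 6·618 + 84
618 = 7·84 + 30
84 = 2·30 + 24
30 = 1·24 + 6
24 = 4·6 + 0
gcd(3792, 11994) = 6 ≠ 1, so 3792 has no multiplicative inverse modulo 11994.

no inverse exists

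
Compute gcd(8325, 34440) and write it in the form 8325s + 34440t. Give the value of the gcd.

15

Repeated division:
34440 = 4*8325 + 1140
8325 = 7*1140 + 345
1140 = 3*345 + 105
345 = 3*105 + 30
105 = 3*30 + 15
30 = 2*15 + 0
gcd(8325, 34440) = 15.
Working backward:
15 = 105 − 3·30
15 = −3·345 + 10·105
15 = 10·1140 − 33·345
15 = −33·8325 + 241·1140
15 = 241·34440 − 997·8325
So 15 = (241)·34440 + (-997)·8325.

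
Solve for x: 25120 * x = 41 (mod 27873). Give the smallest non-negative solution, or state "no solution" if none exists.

First find gcd(25120, 27873):
27873 = 1·25120 + 2753
25120 = 9·2753 + 343
2753 = 8·343 + 9
343 = 38·9 + 1
9 = 9·1 + 0
gcd = 1, so a unique solution mod 27873 exists.
Back-substitute for the Bézout coefficients:
1 = 343 − 38·9
1 = −38·2753 + 305·343
1 = 305·25120 − 2783·2753
1 = −2783·27873 + 3088·25120
So 25120·(3088) ≡ 1 (mod 27873), giving 25120⁻¹ ≡ 3088.
x ≡ 25120⁻¹·41 ≡ 3088·41 ≡ 15116 (mod 27873).

15116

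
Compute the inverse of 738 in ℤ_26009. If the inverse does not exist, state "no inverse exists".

Extended Euclidean algorithm:
26009 = 35×738 + 179
738 = 4×179 + 22
179 = 8×22 + 3
22 = 7×3 + 1
3 = 3×1 + 0
Since gcd(738, 26009) = 1, back-substitute to write 1 as a combination:
1 = 22 − 7·3
1 = −7·179 + 57·22
1 = 57·738 − 235·179
1 = −235·26009 + 8282·738
So 738·8282 ≡ 1 (mod 26009).

8282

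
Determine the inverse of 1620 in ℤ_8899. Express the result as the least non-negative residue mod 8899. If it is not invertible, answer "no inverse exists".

gcd(8899, 1620) by repeated division:
8899 = 5×1620 + 799
1620 = 2×799 + 22
799 = 36×22 + 7
22 = 3×7 + 1
7 = 7×1 + 0
The gcd is 1. Working backward:
1 = 22 − 3·7
1 = −3·799 + 109·22
1 = 109·1620 − 221·799
1 = −221·8899 + 1214·1620
So 1620·1214 ≡ 1 (mod 8899).

1214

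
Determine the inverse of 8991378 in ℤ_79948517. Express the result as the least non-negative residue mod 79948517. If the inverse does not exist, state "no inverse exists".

Compute gcd(8991378, 79948517):
79948517 = 8*8991378 + 8017493
8991378 = 1*8017493 + 973885
8017493 = 8*973885 + 226413
973885 = 4*226413 + 68233
226413 = 3*68233 + 21714
68233 = 3*21714 + 3091
21714 = 7*3091 + 77
3091 = 40*77 + 11
77 = 7*11 + 0
gcd(8991378, 79948517) = 11 ≠ 1, so 8991378 has no multiplicative inverse modulo 79948517.

no inverse exists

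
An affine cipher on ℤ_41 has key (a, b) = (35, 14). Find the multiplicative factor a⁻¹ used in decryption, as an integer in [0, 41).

gcd(41, 35) by repeated division:
41 = 1×35 + 6
35 = 5×6 + 5
6 = 1×5 + 1
5 = 5×1 + 0
gcd = 1, so the inverse exists. Back-substitute:
1 = 6 − 5
1 = −35 + 6·6
1 = 6·41 − 7·35
Hence 35⁻¹ ≡ -7 ≡ 34 (mod 41).

34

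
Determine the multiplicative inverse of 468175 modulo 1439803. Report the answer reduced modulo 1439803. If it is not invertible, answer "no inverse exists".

1398541

Apply the Euclidean algorithm to 1439803 and 468175:
1439803 = 3×468175 + 35278
468175 = 13×35278 + 9561
35278 = 3×9561 + 6595
9561 = 1×6595 + 2966
6595 = 2×2966 + 663
2966 = 4×663 + 314
663 = 2×314 + 35
314 = 8×35 + 34
35 = 1×34 + 1
34 = 34×1 + 0
gcd = 1, so the inverse exists. Back-substitute:
1 = 35 − 34
1 = −314 + 9·35
1 = 9·663 − 19·314
1 = −19·2966 + 85·663
1 = 85·6595 − 189·2966
1 = −189·9561 + 274·6595
1 = 274·35278 − 1011·9561
1 = −1011·468175 + 13417·35278
1 = 13417·1439803 − 41262·468175
So 468175·(-41262) ≡ 1 (mod 1439803), and -41262 ≡ 1398541 (mod 1439803).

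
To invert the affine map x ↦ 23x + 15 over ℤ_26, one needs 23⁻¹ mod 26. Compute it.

Run Euclid on (26, 23):
26 = 1×23 + 3
23 = 7×3 + 2
3 = 1×2 + 1
2 = 2×1 + 0
Since gcd(23, 26) = 1, back-substitute to write 1 as a combination:
1 = 3 − 2
1 = −23 + 8·3
1 = 8·26 − 9·23
Hence 23⁻¹ ≡ -9 ≡ 17 (mod 26).

17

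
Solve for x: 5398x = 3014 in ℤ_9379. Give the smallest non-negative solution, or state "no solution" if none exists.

First find gcd(5398, 9379):
9379 = 1×5398 + 3981
5398 = 1×3981 + 1417
3981 = 2×1417 + 1147
1417 = 1×1147 + 270
1147 = 4×270 + 67
270 = 4×67 + 2
67 = 33×2 + 1
2 = 2×1 + 0
gcd = 1, so a unique solution mod 9379 exists.
Back-substitute for the Bézout coefficients:
1 = 67 − 33·2
1 = −33·270 + 133·67
1 = 133·1147 − 565·270
1 = −565·1417 + 698·1147
1 = 698·3981 − 1961·1417
1 = −1961·5398 + 2659·3981
1 = 2659·9379 − 4620·5398
So 5398·(-4620) ≡ 1 (mod 9379), giving 5398⁻¹ ≡ 4759.
x ≡ 5398⁻¹·3014 ≡ 4759·3014 ≡ 3135 (mod 9379).

3135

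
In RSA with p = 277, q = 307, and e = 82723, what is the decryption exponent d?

φ(n) = (p−1)(q−1) = 276·306 = 84456.
Need d with 82723·d ≡ 1 (mod 84456). Apply the extended Euclidean algorithm:
84456 = 1*82723 + 1733
82723 = 47*1733 + 1272
1733 = 1*1272 + 461
1272 = 2*461 + 350
461 = 1*350 + 111
350 = 3*111 + 17
111 = 6*17 + 9
17 = 1*9 + 8
9 = 1*8 + 1
8 = 8*1 + 0
Back-substitute:
1 = 9 − 8
1 = −17 + 2·9
1 = 2·111 − 13·17
1 = −13·350 + 41·111
1 = 41·461 − 54·350
1 = −54·1272 + 149·461
1 = 149·1733 − 203·1272
1 = −203·82723 + 9690·1733
1 = 9690·84456 − 9893·82723
So 82723·(-9893) ≡ 1 (mod 84456), hence d ≡ -9893 ≡ 74563 (mod 84456).

74563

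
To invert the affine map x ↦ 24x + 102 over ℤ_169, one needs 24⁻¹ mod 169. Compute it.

162

Apply the Euclidean algorithm to 169 and 24:
169 = 7×24 + 1
24 = 24×1 + 0
Since gcd(24, 169) = 1, back-substitute to write 1 as a combination:
1 = 169 − 7·24
Thus 24·(-7) ≡ 1 (mod 169); reducing, -7 mod 169 = 162.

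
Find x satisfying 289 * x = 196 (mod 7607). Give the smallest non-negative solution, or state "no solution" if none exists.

27

First find gcd(289, 7607):
7607 = 26*289 + 93
289 = 3*93 + 10
93 = 9*10 + 3
10 = 3*3 + 1
3 = 3*1 + 0
gcd = 1, so a unique solution mod 7607 exists.
Back-substitute for the Bézout coefficients:
1 = 10 − 3·3
1 = −3·93 + 28·10
1 = 28·289 − 87·93
1 = −87·7607 + 2290·289
So 289·(2290) ≡ 1 (mod 7607), giving 289⁻¹ ≡ 2290.
x ≡ 289⁻¹·196 ≡ 2290·196 ≡ 27 (mod 7607).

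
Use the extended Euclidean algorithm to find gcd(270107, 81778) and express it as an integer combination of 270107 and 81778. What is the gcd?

1

Euclidean algorithm:
270107 = 3·81778 + 24773
81778 = 3·24773 + 7459
24773 = 3·7459 + 2396
7459 = 3·2396 + 271
2396 = 8·271 + 228
271 = 1·228 + 43
228 = 5·43 + 13
43 = 3·13 + 4
13 = 3·4 + 1
4 = 4·1 + 0
gcd(270107, 81778) = 1.
Back-substituting:
1 = 13 − 3·4
1 = −3·43 + 10·13
1 = 10·228 − 53·43
1 = −53·271 + 63·228
1 = 63·2396 − 557·271
1 = −557·7459 + 1734·2396
1 = 1734·24773 − 5759·7459
1 = −5759·81778 + 19011·24773
1 = 19011·270107 − 62792·81778
So 1 = (19011)·270107 + (-62792)·81778.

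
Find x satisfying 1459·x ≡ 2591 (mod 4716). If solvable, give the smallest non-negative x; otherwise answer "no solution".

First find gcd(1459, 4716):
4716 = 3×1459 + 339
1459 = 4×339 + 103
339 = 3×103 + 30
103 = 3×30 + 13
30 = 2×13 + 4
13 = 3×4 + 1
4 = 4×1 + 0
gcd = 1, so a unique solution mod 4716 exists.
Back-substitute for the Bézout coefficients:
1 = 13 − 3·4
1 = −3·30 + 7·13
1 = 7·103 − 24·30
1 = −24·339 + 79·103
1 = 79·1459 − 340·339
1 = −340·4716 + 1099·1459
So 1459·(1099) ≡ 1 (mod 4716), giving 1459⁻¹ ≡ 1099.
x ≡ 1459⁻¹·2591 ≡ 1099·2591 ≡ 3761 (mod 4716).

3761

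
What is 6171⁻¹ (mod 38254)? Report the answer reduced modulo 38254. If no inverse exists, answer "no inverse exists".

16043

gcd(38254, 6171) by repeated division:
38254 = 6*6171 + 1228
6171 = 5*1228 + 31
1228 = 39*31 + 19
31 = 1*19 + 12
19 = 1*12 + 7
12 = 1*7 + 5
7 = 1*5 + 2
5 = 2*2 + 1
2 = 2*1 + 0
The gcd is 1. Working backward:
1 = 5 − 2·2
1 = −2·7 + 3·5
1 = 3·12 − 5·7
1 = −5·19 + 8·12
1 = 8·31 − 13·19
1 = −13·1228 + 515·31
1 = 515·6171 − 2588·1228
1 = −2588·38254 + 16043·6171
So 6171·16043 ≡ 1 (mod 38254).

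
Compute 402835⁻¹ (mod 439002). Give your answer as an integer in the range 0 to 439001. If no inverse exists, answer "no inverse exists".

46465

gcd(439002, 402835) by repeated division:
439002 = 1×402835 + 36167
402835 = 11×36167 + 4998
36167 = 7×4998 + 1181
4998 = 4×1181 + 274
1181 = 4×274 + 85
274 = 3×85 + 19
85 = 4×19 + 9
19 = 2×9 + 1
9 = 9×1 + 0
gcd = 1, so the inverse exists. Back-substitute:
1 = 19 − 2·9
1 = −2·85 + 9·19
1 = 9·274 − 29·85
1 = −29·1181 + 125·274
1 = 125·4998 − 529·1181
1 = −529·36167 + 3828·4998
1 = 3828·402835 − 42637·36167
1 = −42637·439002 + 46465·402835
So 402835·46465 ≡ 1 (mod 439002).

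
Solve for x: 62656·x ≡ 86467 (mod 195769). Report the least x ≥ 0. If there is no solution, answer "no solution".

189487

First find gcd(62656, 195769):
195769 = 3*62656 + 7801
62656 = 8*7801 + 248
7801 = 31*248 + 113
248 = 2*113 + 22
113 = 5*22 + 3
22 = 7*3 + 1
3 = 3*1 + 0
gcd = 1, so a unique solution mod 195769 exists.
Back-substitute for the Bézout coefficients:
1 = 22 − 7·3
1 = −7·113 + 36·22
1 = 36·248 − 79·113
1 = −79·7801 + 2485·248
1 = 2485·62656 − 19959·7801
1 = −19959·195769 + 62362·62656
So 62656·(62362) ≡ 1 (mod 195769), giving 62656⁻¹ ≡ 62362.
x ≡ 62656⁻¹·86467 ≡ 62362·86467 ≡ 189487 (mod 195769).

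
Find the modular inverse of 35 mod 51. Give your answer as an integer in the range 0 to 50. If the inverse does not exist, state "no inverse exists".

35

Run Euclid on (51, 35):
51 = 1·35 + 16
35 = 2·16 + 3
16 = 5·3 + 1
3 = 3·1 + 0
The gcd is 1. Working backward:
1 = 16 − 5·3
1 = −5·35 + 11·16
1 = 11·51 − 16·35
Thus 35·(-16) ≡ 1 (mod 51); reducing, -16 mod 51 = 35.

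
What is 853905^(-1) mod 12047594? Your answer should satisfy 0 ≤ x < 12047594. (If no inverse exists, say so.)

Euclidean algorithm on 12047594, 853905:
12047594 = 14*853905 + 92924
853905 = 9*92924 + 17589
92924 = 5*17589 + 4979
17589 = 3*4979 + 2652
4979 = 1*2652 + 2327
2652 = 1*2327 + 325
2327 = 7*325 + 52
325 = 6*52 + 13
52 = 4*13 + 0
The gcd is 13, not 1, hence no inverse exists.

no inverse exists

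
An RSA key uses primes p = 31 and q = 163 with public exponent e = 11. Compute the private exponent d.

2651

φ(n) = (p−1)(q−1) = 30·162 = 4860.
Need d with 11·d ≡ 1 (mod 4860). Apply the extended Euclidean algorithm:
4860 = 441×11 + 9
11 = 1×9 + 2
9 = 4×2 + 1
2 = 2×1 + 0
Back-substitute:
1 = 9 − 4·2
1 = −4·11 + 5·9
1 = 5·4860 − 2209·11
So 11·(-2209) ≡ 1 (mod 4860), hence d ≡ -2209 ≡ 2651 (mod 4860).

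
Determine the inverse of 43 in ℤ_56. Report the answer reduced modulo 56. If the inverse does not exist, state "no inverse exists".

43

Run Euclid on (56, 43):
56 = 1·43 + 13
43 = 3·13 + 4
13 = 3·4 + 1
4 = 4·1 + 0
Since gcd(43, 56) = 1, back-substitute to write 1 as a combination:
1 = 13 − 3·4
1 = −3·43 + 10·13
1 = 10·56 − 13·43
Hence 43⁻¹ ≡ -13 ≡ 43 (mod 56).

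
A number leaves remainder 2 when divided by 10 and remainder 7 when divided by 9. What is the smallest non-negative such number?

Write x = 2 + 10·k. Then 10·k ≡ 7 − 2 ≡ 5 (mod 9).
Need 10⁻¹ mod 9. Extended Euclid on (9, 1):
9 = 9·1 + 0
10⁻¹ ≡ 1 (mod 9), so k ≡ 1·5 ≡ 5 (mod 9).
x = 2 + 10·5 = 52.

52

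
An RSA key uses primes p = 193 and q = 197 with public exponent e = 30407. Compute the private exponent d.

φ(n) = (p−1)(q−1) = 192·196 = 37632.
Need d with 30407·d ≡ 1 (mod 37632). Apply the extended Euclidean algorithm:
37632 = 1×30407 + 7225
30407 = 4×7225 + 1507
7225 = 4×1507 + 1197
1507 = 1×1197 + 310
1197 = 3×310 + 267
310 = 1×267 + 43
267 = 6×43 + 9
43 = 4×9 + 7
9 = 1×7 + 2
7 = 3×2 + 1
2 = 2×1 + 0
Back-substitute:
1 = 7 − 3·2
1 = −3·9 + 4·7
1 = 4·43 − 19·9
1 = −19·267 + 118·43
1 = 118·310 − 137·267
1 = −137·1197 + 529·310
1 = 529·1507 − 666·1197
1 = −666·7225 + 3193·1507
1 = 3193·30407 − 13438·7225
1 = −13438·37632 + 16631·30407
So 30407·16631 ≡ 1 (mod 37632), hence d = 16631.

16631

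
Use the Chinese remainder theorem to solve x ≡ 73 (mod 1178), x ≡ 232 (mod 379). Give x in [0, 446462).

233317

Write x = 73 + 1178·k. Then 1178·k ≡ 232 − 73 ≡ 159 (mod 379).
Need 1178⁻¹ mod 379. Extended Euclid on (379, 41):
379 = 9·41 + 10
41 = 4·10 + 1
10 = 10·1 + 0
Back-substitute:
1 = 41 − 4·10
1 = −4·379 + 37·41
1178⁻¹ ≡ 37 (mod 379), so k ≡ 37·159 ≡ 198 (mod 379).
x = 73 + 1178·198 = 233317.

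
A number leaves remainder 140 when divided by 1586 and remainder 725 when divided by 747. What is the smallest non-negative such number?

Write x = 140 + 1586·k. Then 1586·k ≡ 725 − 140 ≡ 585 (mod 747).
Need 1586⁻¹ mod 747. Extended Euclid on (747, 92):
747 = 8*92 + 11
92 = 8*11 + 4
11 = 2*4 + 3
4 = 1*3 + 1
3 = 3*1 + 0
Back-substitute:
1 = 4 − 3
1 = −11 + 3·4
1 = 3·92 − 25·11
1 = −25·747 + 203·92
1586⁻¹ ≡ 203 (mod 747), so k ≡ 203·585 ≡ 729 (mod 747).
x = 140 + 1586·729 = 1156334.

1156334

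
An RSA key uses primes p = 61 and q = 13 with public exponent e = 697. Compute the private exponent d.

φ(n) = (p−1)(q−1) = 60·12 = 720.
Need d with 697·d ≡ 1 (mod 720). Apply the extended Euclidean algorithm:
720 = 1×697 + 23
697 = 30×23 + 7
23 = 3×7 + 2
7 = 3×2 + 1
2 = 2×1 + 0
Back-substitute:
1 = 7 − 3·2
1 = −3·23 + 10·7
1 = 10·697 − 303·23
1 = −303·720 + 313·697
So 697·313 ≡ 1 (mod 720), hence d = 313.

313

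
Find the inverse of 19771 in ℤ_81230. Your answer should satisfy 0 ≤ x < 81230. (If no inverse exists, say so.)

38571

Apply the Euclidean algorithm to 81230 and 19771:
81230 = 4×19771 + 2146
19771 = 9×2146 + 457
2146 = 4×457 + 318
457 = 1×318 + 139
318 = 2×139 + 40
139 = 3×40 + 19
40 = 2×19 + 2
19 = 9×2 + 1
2 = 2×1 + 0
gcd = 1, so the inverse exists. Back-substitute:
1 = 19 − 9·2
1 = −9·40 + 19·19
1 = 19·139 − 66·40
1 = −66·318 + 151·139
1 = 151·457 − 217·318
1 = −217·2146 + 1019·457
1 = 1019·19771 − 9388·2146
1 = −9388·81230 + 38571·19771
So 19771·38571 ≡ 1 (mod 81230).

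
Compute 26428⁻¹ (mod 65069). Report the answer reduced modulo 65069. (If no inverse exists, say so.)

8093

Apply the Euclidean algorithm to 65069 and 26428:
65069 = 2*26428 + 12213
26428 = 2*12213 + 2002
12213 = 6*2002 + 201
2002 = 9*201 + 193
201 = 1*193 + 8
193 = 24*8 + 1
8 = 8*1 + 0
The gcd is 1. Working backward:
1 = 193 − 24·8
1 = −24·201 + 25·193
1 = 25·2002 − 249·201
1 = −249·12213 + 1519·2002
1 = 1519·26428 − 3287·12213
1 = −3287·65069 + 8093·26428
So 26428·8093 ≡ 1 (mod 65069).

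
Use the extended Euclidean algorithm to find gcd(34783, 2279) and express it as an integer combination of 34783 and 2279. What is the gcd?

1

Apply Euclid's algorithm to 34783 and 2279:
34783 = 15·2279 + 598
2279 = 3·598 + 485
598 = 1·485 + 113
485 = 4·113 + 33
113 = 3·33 + 14
33 = 2·14 + 5
14 = 2·5 + 4
5 = 1·4 + 1
4 = 4·1 + 0
gcd(34783, 2279) = 1.
Back-substituting:
1 = 5 − 4
1 = −14 + 3·5
1 = 3·33 − 7·14
1 = −7·113 + 24·33
1 = 24·485 − 103·113
1 = −103·598 + 127·485
1 = 127·2279 − 484·598
1 = −484·34783 + 7387·2279
So 1 = (-484)·34783 + (7387)·2279.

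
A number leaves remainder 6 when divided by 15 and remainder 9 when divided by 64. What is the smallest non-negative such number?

Write x = 6 + 15·k. Then 15·k ≡ 9 − 6 ≡ 3 (mod 64).
Need 15⁻¹ mod 64. Extended Euclid on (64, 15):
64 = 4*15 + 4
15 = 3*4 + 3
4 = 1*3 + 1
3 = 3*1 + 0
Back-substitute:
1 = 4 − 3
1 = −15 + 4·4
1 = 4·64 − 17·15
15⁻¹ ≡ 47 (mod 64), so k ≡ 47·3 ≡ 13 (mod 64).
x = 6 + 15·13 = 201.

201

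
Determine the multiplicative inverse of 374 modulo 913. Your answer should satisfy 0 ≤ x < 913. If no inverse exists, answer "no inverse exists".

Euclidean algorithm on 913, 374:
913 = 2·374 + 165
374 = 2·165 + 44
165 = 3·44 + 33
44 = 1·33 + 11
33 = 3·11 + 0
Since gcd = 11 > 1, 374 is not a unit mod 913.

no inverse exists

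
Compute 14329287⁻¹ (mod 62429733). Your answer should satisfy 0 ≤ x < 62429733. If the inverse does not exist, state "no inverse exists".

Compute gcd(14329287, 62429733):
62429733 = 4*14329287 + 5112585
14329287 = 2*5112585 + 4104117
5112585 = 1*4104117 + 1008468
4104117 = 4*1008468 + 70245
1008468 = 14*70245 + 25038
70245 = 2*25038 + 20169
25038 = 1*20169 + 4869
20169 = 4*4869 + 693
4869 = 7*693 + 18
693 = 38*18 + 9
18 = 2*9 + 0
gcd(14329287, 62429733) = 9 ≠ 1, so 14329287 has no multiplicative inverse modulo 62429733.

no inverse exists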